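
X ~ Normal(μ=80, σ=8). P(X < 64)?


z = (64-80)/8 = -2.0
P(Z < -2.0) = 0.0228

P(X < 64) ≈ 0.0228


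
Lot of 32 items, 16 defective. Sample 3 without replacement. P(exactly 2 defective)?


Hypergeometric: C(16,2)×C(16,1)/C(32,3)
= 120×16/4960 = 12/31

P(X=2) = 12/31 ≈ 38.71%


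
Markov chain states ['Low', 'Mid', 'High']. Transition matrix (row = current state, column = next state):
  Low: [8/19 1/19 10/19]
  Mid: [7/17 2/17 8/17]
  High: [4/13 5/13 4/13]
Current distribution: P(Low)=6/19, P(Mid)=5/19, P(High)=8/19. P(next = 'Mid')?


P(next=Mid) = Σᵢ P(now=i)×P(i→Mid)
= 6/19×1/19 + 5/19×2/17 + 8/19×5/13
= 6/361 + 10/323 + 40/247 = 16716/79781

P = 16716/79781 ≈ 0.2095


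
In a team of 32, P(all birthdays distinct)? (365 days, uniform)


P(all different) = Π(365-i)/365 for i=0..31
= (365/365)×(364/365)×...×(334/365)
= 0.246652

P ≈ 0.2467 ≈ 24.67%


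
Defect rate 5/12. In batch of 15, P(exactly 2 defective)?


Binomial: P(X=2) = C(15,2)×p^2×(1-p)^13
= 105 × 25/144 × 96889010407/106993205379072 = 84777884106125/5135673858195456

P(X=2) = 84777884106125/5135673858195456 ≈ 1.65%


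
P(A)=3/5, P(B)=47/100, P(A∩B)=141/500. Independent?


P(A)×P(B) = 141/500
P(A∩B) = 141/500
Equal ✓ → Independent

Yes, independent


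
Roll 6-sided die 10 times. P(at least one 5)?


P(no 5)^10 = (5/6)^10 = 9765625/60466176
P(≥1) = 1 - 9765625/60466176 = 50700551/60466176

P = 50700551/60466176 ≈ 83.85%


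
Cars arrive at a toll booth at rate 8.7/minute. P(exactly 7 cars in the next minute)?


Poisson(λ=8.7): P(X=7) = e^(-λ)×λ^k/k!
= e^(-8.7) × 8.7^7 / 7!
≈ 0.000166585811 × 3772547.94878 / 5040 ≈ 0.124693

P(X=7) ≈ 0.124693 ≈ 12.47%


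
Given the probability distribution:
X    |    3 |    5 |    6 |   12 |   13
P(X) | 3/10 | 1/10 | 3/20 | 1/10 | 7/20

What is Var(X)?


E[X] = 161/20
E[X²] = 1683/20
Var(X) = E[X²] - (E[X])² = 1683/20 - 25921/400 = 7739/400

Var(X) = 7739/400 ≈ 19.3475


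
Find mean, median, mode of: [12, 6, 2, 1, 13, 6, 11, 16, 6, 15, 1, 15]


Sorted: [1, 1, 2, 6, 6, 6, 11, 12, 13, 15, 15, 16]
Mean = 104/12 = 26/3
Median = 17/2
Freq: {12: 1, 6: 3, 2: 1, 1: 2, 13: 1, 11: 1, 16: 1, 15: 2}
Mode: [6]

Mean=26/3, Median=17/2, Mode=6


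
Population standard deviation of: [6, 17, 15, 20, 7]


Mean = 65/5 = 13
  (6-13)²=49
  (17-13)²=16
  (15-13)²=4
  (20-13)²=49
  (7-13)²=36
Σ(x-μ)² = 154
σ² = 154/5

σ = √(154/5) ≈ 5.5498


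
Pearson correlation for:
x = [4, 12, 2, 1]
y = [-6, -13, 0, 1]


n=4, Σx=19, Σy=-18, Σxy=-179, Σx²=165, Σy²=206
r = (4×(-179) - 19×(-18))/√((4×165 - 19²)(4×206 - (-18)²))
= -374/√(299×500) = -374/√149500 ≈ -374/386.6523 ≈ -0.9673

r ≈ -0.9673


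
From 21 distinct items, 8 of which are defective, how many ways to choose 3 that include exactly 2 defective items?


Choose 2 of the 8 defective items and 1 of the other 13 items:
C(8,2)×C(13,1) = 28×13 = 364

364


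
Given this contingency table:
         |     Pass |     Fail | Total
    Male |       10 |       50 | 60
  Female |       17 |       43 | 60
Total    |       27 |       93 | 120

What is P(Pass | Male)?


P(Pass | Male) = 10/(10+50) = 10/60 = 1/6

P(Pass|Male) = 1/6 ≈ 16.67%


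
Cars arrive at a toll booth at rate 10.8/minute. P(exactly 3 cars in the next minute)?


Poisson(λ=10.8): P(X=3) = e^(-λ)×λ^k/k!
= e^(-10.8) × 10.8^3 / 3!
≈ 2.039950341e-05 × 1259.712 / 6 ≈ 0.004283

P(X=3) ≈ 0.004283 ≈ 0.43%


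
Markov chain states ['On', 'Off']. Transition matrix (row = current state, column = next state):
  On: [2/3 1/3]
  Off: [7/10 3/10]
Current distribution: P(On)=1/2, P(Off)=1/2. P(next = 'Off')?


P(next=Off) = Σᵢ P(now=i)×P(i→Off)
= 1/2×1/3 + 1/2×3/10
= 1/6 + 3/20 = 19/60

P = 19/60 ≈ 0.3167


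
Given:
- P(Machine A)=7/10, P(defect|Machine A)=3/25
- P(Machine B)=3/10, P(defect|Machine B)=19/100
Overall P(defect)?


P(B) = Σ P(B|Aᵢ)×P(Aᵢ)
  3/25×7/10 = 21/250
  19/100×3/10 = 57/1000
Sum = 141/1000

P(defect) = 141/1000 ≈ 14.10%


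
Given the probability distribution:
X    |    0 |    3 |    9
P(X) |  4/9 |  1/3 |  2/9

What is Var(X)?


E[X] = 3
E[X²] = 21
Var(X) = E[X²] - (E[X])² = 21 - 9 = 12

Var(X) = 12 ≈ 12.0000


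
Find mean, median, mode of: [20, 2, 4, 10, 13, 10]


Sorted: [2, 4, 10, 10, 13, 20]
Mean = 59/6
Median = 10
Freq: {20: 1, 2: 1, 4: 1, 10: 2, 13: 1}
Mode: [10]

Mean=59/6, Median=10, Mode=10


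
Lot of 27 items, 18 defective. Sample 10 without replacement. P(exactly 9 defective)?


Hypergeometric: C(18,9)×C(9,1)/C(27,10)
= 48620×9/8436285 = 68/1311

P(X=9) = 68/1311 ≈ 5.19%


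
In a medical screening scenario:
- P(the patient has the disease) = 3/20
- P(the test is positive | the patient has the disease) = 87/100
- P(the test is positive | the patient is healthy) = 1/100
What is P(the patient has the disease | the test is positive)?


Using Bayes' theorem:
P(A|B) = P(B|A)·P(A) / P(B)

P(the test is positive) = 87/100 × 3/20 + 1/100 × 17/20
= 261/2000 + 17/2000 = 139/1000

P(the patient has the disease|the test is positive) = (261/2000) / (139/1000) = 261/278

P(the patient has the disease|the test is positive) = 261/278 ≈ 93.88%


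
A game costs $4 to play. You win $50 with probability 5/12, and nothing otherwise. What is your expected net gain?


E[gain] = (50-4)×5/12 + (-4)×7/12
= 115/6 - 7/3 = 101/6

Expected net gain = $101/6 ≈ $16.83


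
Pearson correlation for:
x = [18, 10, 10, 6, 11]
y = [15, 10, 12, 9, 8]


n=5, Σx=55, Σy=54, Σxy=632, Σx²=681, Σy²=614
r = (5×632 - 55×54)/√((5×681 - 55²)(5×614 - 54²))
= 190/√(380×154) = 190/√58520 ≈ 190/241.9091 ≈ 0.7854

r ≈ 0.7854


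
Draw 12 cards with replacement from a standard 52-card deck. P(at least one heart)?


P(not a heart) = 39/52 = 3/4
P(none in 12 draws) = (3/4)^12 = 531441/16777216
P(≥1 heart) = 1 - 531441/16777216 = 16245775/16777216

P = 16245775/16777216 ≈ 96.83%


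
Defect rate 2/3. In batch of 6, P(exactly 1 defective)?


Binomial: P(X=1) = C(6,1)×p^1×(1-p)^5
= 6 × 2/3 × 1/243 = 4/243

P(X=1) = 4/243 ≈ 1.65%


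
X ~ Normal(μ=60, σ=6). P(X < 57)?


z = (57-60)/6 = -0.5
P(Z < -0.5) = 0.3085

P(X < 57) ≈ 0.3085


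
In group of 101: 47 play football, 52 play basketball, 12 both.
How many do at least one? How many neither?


|A∪B| = 47+52-12 = 87
Neither = 101-87 = 14

At least one: 87; Neither: 14


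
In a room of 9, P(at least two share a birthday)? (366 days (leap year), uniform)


P(all different) = Π(366-i)/366 for i=0..8
= 0.905624
P(match) = 1 - 0.905624 = 0.094376

P ≈ 0.0944 ≈ 9.44%


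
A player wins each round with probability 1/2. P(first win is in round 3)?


Geometric: P(X=3) = (1-p)^(k-1)×p = (1/2)^2×1/2 = 1/8

P(X=3) = 1/8 ≈ 12.50%


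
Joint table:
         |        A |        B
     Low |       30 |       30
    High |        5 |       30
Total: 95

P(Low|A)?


P(Low|A) = 30/(30+5) = 30/35 = 6/7

P = 6/7 ≈ 85.71%


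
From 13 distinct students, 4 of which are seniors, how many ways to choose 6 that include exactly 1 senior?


Choose 1 of the 4 seniors and 5 of the other 9 students:
C(4,1)×C(9,5) = 4×126 = 504

504


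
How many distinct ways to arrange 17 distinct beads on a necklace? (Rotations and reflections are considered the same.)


Free circular arrangements: rotations and reflections both identified.
(n-1)!/2 = 16!/2 = 20922789888000/2 = 10461394944000

10461394944000


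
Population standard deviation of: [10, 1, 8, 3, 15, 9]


Mean = 46/6 = 23/3
  (10-23/3)²=49/9
  (1-23/3)²=400/9
  (8-23/3)²=1/9
  (3-23/3)²=196/9
  (15-23/3)²=484/9
  (9-23/3)²=16/9
Σ(x-μ)² = 382/3
σ² = (382/3)/6 = 191/9

σ = √(191/9) ≈ 4.6068


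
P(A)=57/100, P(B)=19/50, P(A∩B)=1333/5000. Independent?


P(A)×P(B) = 1083/5000
P(A∩B) = 1333/5000
Not equal → NOT independent

No, not independent


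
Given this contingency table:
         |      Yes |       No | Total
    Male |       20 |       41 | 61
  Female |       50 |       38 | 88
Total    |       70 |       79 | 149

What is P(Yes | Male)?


P(Yes | Male) = 20/(20+41) = 20/61

P(Yes|Male) = 20/61 ≈ 32.79%


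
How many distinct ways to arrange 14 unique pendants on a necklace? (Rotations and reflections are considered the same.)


Free circular arrangements: rotations and reflections both identified.
(n-1)!/2 = 13!/2 = 6227020800/2 = 3113510400

3113510400


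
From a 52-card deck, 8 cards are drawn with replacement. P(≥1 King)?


P(not a King) = 48/52 = 12/13
P(none in 8 draws) = (12/13)^8 = 429981696/815730721
P(≥1 King) = 1 - 429981696/815730721 = 385749025/815730721

P = 385749025/815730721 ≈ 47.29%


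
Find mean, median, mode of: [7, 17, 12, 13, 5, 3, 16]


Sorted: [3, 5, 7, 12, 13, 16, 17]
Mean = 73/7
Median = 12
Freq: {7: 1, 17: 1, 12: 1, 13: 1, 5: 1, 3: 1, 16: 1}
Mode: No mode

Mean=73/7, Median=12, Mode=No mode


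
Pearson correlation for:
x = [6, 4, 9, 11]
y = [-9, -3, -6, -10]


n=4, Σx=30, Σy=-28, Σxy=-230, Σx²=254, Σy²=226
r = (4×(-230) - 30×(-28))/√((4×254 - 30²)(4×226 - (-28)²))
= -80/√(116×120) = -80/√13920 ≈ -80/117.9830 ≈ -0.6781

r ≈ -0.6781


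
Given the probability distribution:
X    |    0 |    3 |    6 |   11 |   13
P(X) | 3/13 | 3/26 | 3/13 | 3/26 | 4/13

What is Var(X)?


E[X] = 7
E[X²] = 979/13
Var(X) = E[X²] - (E[X])² = 979/13 - 49 = 342/13

Var(X) = 342/13 ≈ 26.3077


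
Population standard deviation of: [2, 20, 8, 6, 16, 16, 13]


Mean = 81/7
  (2-81/7)²=4489/49
  (20-81/7)²=3481/49
  (8-81/7)²=625/49
  (6-81/7)²=1521/49
  (16-81/7)²=961/49
  (16-81/7)²=961/49
  (13-81/7)²=100/49
Σ(x-μ)² = 1734/7
σ² = (1734/7)/7 = 1734/49

σ = √(1734/49) ≈ 5.9488


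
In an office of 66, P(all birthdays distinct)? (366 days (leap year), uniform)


P(all different) = Π(366-i)/366 for i=0..65
= (366/366)×(365/366)×...×(301/366)
= 0.001939

P ≈ 0.0019 ≈ 0.19%


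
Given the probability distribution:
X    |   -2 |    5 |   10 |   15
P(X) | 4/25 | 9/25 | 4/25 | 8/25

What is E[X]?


E[X] = Σ x·P(X=x)
= (-2)×(4/25) + (5)×(9/25) + (10)×(4/25) + (15)×(8/25)
= 197/25

E[X] = 197/25


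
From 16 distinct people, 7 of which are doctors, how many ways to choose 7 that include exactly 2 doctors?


Choose 2 of the 7 doctors and 5 of the other 9 people:
C(7,2)×C(9,5) = 21×126 = 2646

2646


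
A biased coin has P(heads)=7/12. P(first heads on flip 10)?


Geometric: P(X=10) = (1-p)^(k-1)×p = (5/12)^9×7/12 = 13671875/61917364224

P(X=10) = 13671875/61917364224 ≈ 0.02%


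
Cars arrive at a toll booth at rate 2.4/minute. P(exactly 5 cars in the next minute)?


Poisson(λ=2.4): P(X=5) = e^(-λ)×λ^k/k!
= e^(-2.4) × 2.4^5 / 5!
≈ 0.09071795329 × 79.62624 / 120 ≈ 0.060196

P(X=5) ≈ 0.060196 ≈ 6.02%


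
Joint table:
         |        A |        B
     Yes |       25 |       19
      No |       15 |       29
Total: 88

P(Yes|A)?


P(Yes|A) = 25/(25+15) = 25/40 = 5/8

P = 5/8 ≈ 62.50%


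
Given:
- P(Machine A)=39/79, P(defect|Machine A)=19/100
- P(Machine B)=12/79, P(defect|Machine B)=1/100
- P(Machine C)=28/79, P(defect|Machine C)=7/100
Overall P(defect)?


P(B) = Σ P(B|Aᵢ)×P(Aᵢ)
  19/100×39/79 = 741/7900
  1/100×12/79 = 3/1975
  7/100×28/79 = 49/1975
Sum = 949/7900

P(defect) = 949/7900 ≈ 12.01%


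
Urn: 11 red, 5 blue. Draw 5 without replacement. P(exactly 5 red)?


Hypergeometric: C(11,5)×C(5,0)/C(16,5)
= 462×1/4368 = 11/104

P(X=5) = 11/104 ≈ 10.58%


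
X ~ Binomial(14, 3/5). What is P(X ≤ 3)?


P(X ≤ 3) = Σ P(X=i) for i=0..3
P(X=0) = 16384/6103515625
P(X=1) = 344064/6103515625
P(X=2) = 3354624/6103515625
P(X=3) = 20127744/6103515625
Sum = 23842816/6103515625

P(X ≤ 3) = 23842816/6103515625 ≈ 0.39%


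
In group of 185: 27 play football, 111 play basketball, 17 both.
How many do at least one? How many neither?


|A∪B| = 27+111-17 = 121
Neither = 185-121 = 64

At least one: 121; Neither: 64


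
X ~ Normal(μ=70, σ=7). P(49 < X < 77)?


z₁=(49-70)/7=-3.0, z₂=(77-70)/7=1.0
P = Φ(1.0) - Φ(-3.0) = 0.841345 - 0.001350 = 0.839995 ≈ 0.8400

P(49 < X < 77) ≈ 0.8400


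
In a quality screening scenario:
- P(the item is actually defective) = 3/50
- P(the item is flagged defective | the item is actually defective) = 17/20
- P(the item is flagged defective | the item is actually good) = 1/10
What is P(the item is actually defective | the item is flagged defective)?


Using Bayes' theorem:
P(A|B) = P(B|A)·P(A) / P(B)

P(the item is flagged defective) = 17/20 × 3/50 + 1/10 × 47/50
= 51/1000 + 47/500 = 29/200

P(the item is actually defective|the item is flagged defective) = (51/1000) / (29/200) = 51/145

P(the item is actually defective|the item is flagged defective) = 51/145 ≈ 35.17%


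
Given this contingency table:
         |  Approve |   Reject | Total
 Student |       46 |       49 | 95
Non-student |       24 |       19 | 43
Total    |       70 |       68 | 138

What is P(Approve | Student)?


P(Approve | Student) = 46/(46+49) = 46/95

P(Approve|Student) = 46/95 ≈ 48.42%


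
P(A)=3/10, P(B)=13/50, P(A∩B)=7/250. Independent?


P(A)×P(B) = 39/500
P(A∩B) = 7/250
Not equal → NOT independent

No, not independent


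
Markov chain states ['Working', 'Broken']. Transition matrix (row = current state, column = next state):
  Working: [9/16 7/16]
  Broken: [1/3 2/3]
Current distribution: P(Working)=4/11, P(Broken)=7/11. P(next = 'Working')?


P(next=Working) = Σᵢ P(now=i)×P(i→Working)
= 4/11×9/16 + 7/11×1/3
= 9/44 + 7/33 = 5/12

P = 5/12 ≈ 0.4167


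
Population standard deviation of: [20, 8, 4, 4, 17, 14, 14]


Mean = 81/7
  (20-81/7)²=3481/49
  (8-81/7)²=625/49
  (4-81/7)²=2809/49
  (4-81/7)²=2809/49
  (17-81/7)²=1444/49
  (14-81/7)²=289/49
  (14-81/7)²=289/49
Σ(x-μ)² = 1678/7
σ² = (1678/7)/7 = 1678/49

σ = √(1678/49) ≈ 5.8519


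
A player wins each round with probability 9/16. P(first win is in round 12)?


Geometric: P(X=12) = (1-p)^(k-1)×p = (7/16)^11×9/16 = 17795940687/281474976710656

P(X=12) = 17795940687/281474976710656 ≈ 0.01%


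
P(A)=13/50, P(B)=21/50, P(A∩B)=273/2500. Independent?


P(A)×P(B) = 273/2500
P(A∩B) = 273/2500
Equal ✓ → Independent

Yes, independent


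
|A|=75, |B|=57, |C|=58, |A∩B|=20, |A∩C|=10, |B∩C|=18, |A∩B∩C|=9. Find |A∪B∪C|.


|A∪B∪C| = 75+57+58-20-10-18+9 = 151

|A∪B∪C| = 151


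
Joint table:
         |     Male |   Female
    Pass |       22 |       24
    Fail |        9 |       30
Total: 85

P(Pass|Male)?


P(Pass|Male) = 22/(22+9) = 22/31

P = 22/31 ≈ 70.97%


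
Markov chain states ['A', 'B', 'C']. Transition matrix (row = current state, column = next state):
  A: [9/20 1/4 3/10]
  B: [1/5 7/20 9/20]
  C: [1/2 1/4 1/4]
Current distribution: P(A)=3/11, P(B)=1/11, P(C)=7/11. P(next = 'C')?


P(next=C) = Σᵢ P(now=i)×P(i→C)
= 3/11×3/10 + 1/11×9/20 + 7/11×1/4
= 9/110 + 9/220 + 7/44 = 31/110

P = 31/110 ≈ 0.2818


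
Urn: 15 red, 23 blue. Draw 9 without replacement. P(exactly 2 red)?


Hypergeometric: C(15,2)×C(23,7)/C(38,9)
= 105×245157/163011640 = 1449/9176

P(X=2) = 1449/9176 ≈ 15.79%


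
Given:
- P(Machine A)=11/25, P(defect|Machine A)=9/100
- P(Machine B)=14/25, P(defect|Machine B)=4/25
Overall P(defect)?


P(B) = Σ P(B|Aᵢ)×P(Aᵢ)
  9/100×11/25 = 99/2500
  4/25×14/25 = 56/625
Sum = 323/2500

P(defect) = 323/2500 ≈ 12.92%


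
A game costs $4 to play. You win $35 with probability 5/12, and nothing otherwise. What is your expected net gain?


E[gain] = (35-4)×5/12 + (-4)×7/12
= 155/12 - 7/3 = 127/12

Expected net gain = $127/12 ≈ $10.58


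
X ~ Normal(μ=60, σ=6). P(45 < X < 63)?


z₁=(45-60)/6=-2.5, z₂=(63-60)/6=0.5
P = Φ(0.5) - Φ(-2.5) = 0.691462 - 0.006210 = 0.685252 ≈ 0.6853

P(45 < X < 63) ≈ 0.6853


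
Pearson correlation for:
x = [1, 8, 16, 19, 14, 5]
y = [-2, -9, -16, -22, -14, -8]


n=6, Σx=63, Σy=-71, Σxy=-984, Σx²=903, Σy²=1085
r = (6×(-984) - 63×(-71))/√((6×903 - 63²)(6×1085 - (-71)²))
= -1431/√(1449×1469) = -1431/√2128581 ≈ -1431/1458.9657 ≈ -0.9808

r ≈ -0.9808


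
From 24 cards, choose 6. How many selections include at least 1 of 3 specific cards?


Complement: C(24,6) - C(21,6) = 134596 - 54264 = 80332

80332


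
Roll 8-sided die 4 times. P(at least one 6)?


P(no 6)^4 = (7/8)^4 = 2401/4096
P(≥1) = 1 - 2401/4096 = 1695/4096

P = 1695/4096 ≈ 41.38%


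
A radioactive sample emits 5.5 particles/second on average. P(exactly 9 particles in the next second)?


Poisson(λ=5.5): P(X=9) = e^(-λ)×λ^k/k!
= e^(-5.5) × 5.5^9 / 9!
≈ 0.004086771438 × 4605366.58398 / 362880 ≈ 0.051866

P(X=9) ≈ 0.051866 ≈ 5.19%


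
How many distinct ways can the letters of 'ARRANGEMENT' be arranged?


Letters: 11, freq: {'A': 2, 'R': 2, 'N': 2, 'G': 1, 'E': 2, 'M': 1, 'T': 1}
11!/(2!×2!×2!×1!×2!×1!×1!) = 39916800/16 = 2494800

2494800


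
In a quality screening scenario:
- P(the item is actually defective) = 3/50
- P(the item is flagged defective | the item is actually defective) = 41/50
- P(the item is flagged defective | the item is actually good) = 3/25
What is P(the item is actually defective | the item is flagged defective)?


Using Bayes' theorem:
P(A|B) = P(B|A)·P(A) / P(B)

P(the item is flagged defective) = 41/50 × 3/50 + 3/25 × 47/50
= 123/2500 + 141/1250 = 81/500

P(the item is actually defective|the item is flagged defective) = (123/2500) / (81/500) = 41/135

P(the item is actually defective|the item is flagged defective) = 41/135 ≈ 30.37%


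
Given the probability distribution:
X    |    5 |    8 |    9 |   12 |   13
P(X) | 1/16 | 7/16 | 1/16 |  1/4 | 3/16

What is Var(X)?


E[X] = 157/16
E[X²] = 1637/16
Var(X) = E[X²] - (E[X])² = 1637/16 - 24649/256 = 1543/256

Var(X) = 1543/256 ≈ 6.0273


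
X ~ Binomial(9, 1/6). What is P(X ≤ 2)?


P(X ≤ 2) = Σ P(X=i) for i=0..2
P(X=0) = 1953125/10077696
P(X=1) = 390625/1119744
P(X=2) = 78125/279936
Sum = 4140625/5038848

P(X ≤ 2) = 4140625/5038848 ≈ 82.17%


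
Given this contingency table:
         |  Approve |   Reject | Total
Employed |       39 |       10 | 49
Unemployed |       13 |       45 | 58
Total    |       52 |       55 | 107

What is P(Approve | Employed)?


P(Approve | Employed) = 39/(39+10) = 39/49

P(Approve|Employed) = 39/49 ≈ 79.59%


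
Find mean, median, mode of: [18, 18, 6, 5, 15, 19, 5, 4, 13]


Sorted: [4, 5, 5, 6, 13, 15, 18, 18, 19]
Mean = 103/9
Median = 13
Freq: {18: 2, 6: 1, 5: 2, 15: 1, 19: 1, 4: 1, 13: 1}
Mode: [5, 18]

Mean=103/9, Median=13, Mode=[5, 18]


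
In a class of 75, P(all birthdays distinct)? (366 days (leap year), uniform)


P(all different) = Π(366-i)/366 for i=0..74
= (366/366)×(365/366)×...×(292/366)
= 0.000287

P ≈ 0.0003 ≈ 0.03%


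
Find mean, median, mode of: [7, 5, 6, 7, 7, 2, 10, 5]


Sorted: [2, 5, 5, 6, 7, 7, 7, 10]
Mean = 49/8
Median = 13/2
Freq: {7: 3, 5: 2, 6: 1, 2: 1, 10: 1}
Mode: [7]

Mean=49/8, Median=13/2, Mode=7


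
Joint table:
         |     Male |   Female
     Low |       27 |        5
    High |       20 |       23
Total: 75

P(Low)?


P(Low) = (27+5)/75 = 32/75

P(Low) = 32/75 ≈ 42.67%


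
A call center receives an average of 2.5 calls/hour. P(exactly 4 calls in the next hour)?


Poisson(λ=2.5): P(X=4) = e^(-λ)×λ^k/k!
= e^(-2.5) × 2.5^4 / 4!
≈ 0.08208499862 × 39.0625 / 24 ≈ 0.133602

P(X=4) ≈ 0.133602 ≈ 13.36%


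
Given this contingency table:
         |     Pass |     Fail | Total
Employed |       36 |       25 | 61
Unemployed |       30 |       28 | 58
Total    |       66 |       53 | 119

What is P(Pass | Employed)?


P(Pass | Employed) = 36/(36+25) = 36/61

P(Pass|Employed) = 36/61 ≈ 59.02%


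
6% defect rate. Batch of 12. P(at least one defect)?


P(all good) = (47/50)^12 = 116191483108948578241/244140625000000000000
P(≥1 defect) = 127949141891051421759/244140625000000000000

P = 127949141891051421759/244140625000000000000 ≈ 52.41%


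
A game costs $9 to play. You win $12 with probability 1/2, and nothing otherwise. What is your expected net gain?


E[gain] = (12-9)×1/2 + (-9)×1/2
= 3/2 - 9/2 = -3

Expected net gain = $-3 ≈ $-3.00


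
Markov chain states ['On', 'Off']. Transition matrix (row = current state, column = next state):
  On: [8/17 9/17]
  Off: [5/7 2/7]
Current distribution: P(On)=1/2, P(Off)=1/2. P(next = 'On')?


P(next=On) = Σᵢ P(now=i)×P(i→On)
= 1/2×8/17 + 1/2×5/7
= 4/17 + 5/14 = 141/238

P = 141/238 ≈ 0.5924


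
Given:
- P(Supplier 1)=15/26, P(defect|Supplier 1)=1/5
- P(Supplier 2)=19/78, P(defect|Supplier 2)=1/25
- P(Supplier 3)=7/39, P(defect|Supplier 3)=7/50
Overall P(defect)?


P(B) = Σ P(B|Aᵢ)×P(Aᵢ)
  1/5×15/26 = 3/26
  1/25×19/78 = 19/1950
  7/50×7/39 = 49/1950
Sum = 293/1950

P(defect) = 293/1950 ≈ 15.03%


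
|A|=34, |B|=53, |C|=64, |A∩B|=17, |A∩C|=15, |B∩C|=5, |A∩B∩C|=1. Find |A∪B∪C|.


|A∪B∪C| = 34+53+64-17-15-5+1 = 115

|A∪B∪C| = 115


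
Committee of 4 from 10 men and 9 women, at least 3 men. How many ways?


Count by #men:
  3M,1W: C(10,3)×C(9,1)=1080
  4M,0W: C(10,4)×C(9,0)=210
Total = 1290

1290


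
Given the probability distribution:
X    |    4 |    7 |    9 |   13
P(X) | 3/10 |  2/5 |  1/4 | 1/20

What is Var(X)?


E[X] = 69/10
E[X²] = 531/10
Var(X) = E[X²] - (E[X])² = 531/10 - 4761/100 = 549/100

Var(X) = 549/100 ≈ 5.4900


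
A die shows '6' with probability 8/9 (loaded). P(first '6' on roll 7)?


Geometric: P(X=7) = (1-p)^(k-1)×p = (1/9)^6×8/9 = 8/4782969

P(X=7) = 8/4782969 ≈ 0.00%


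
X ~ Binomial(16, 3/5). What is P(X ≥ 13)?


P(X ≥ 13) = Σ P(X=i) for i=13..16
P(X=13) = 1428513408/30517578125
P(X=14) = 459165024/30517578125
P(X=15) = 459165024/152587890625
P(X=16) = 43046721/152587890625
Sum = 1988120781/30517578125

P(X ≥ 13) = 1988120781/30517578125 ≈ 6.51%


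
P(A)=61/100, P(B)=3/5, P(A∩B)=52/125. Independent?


P(A)×P(B) = 183/500
P(A∩B) = 52/125
Not equal → NOT independent

No, not independent


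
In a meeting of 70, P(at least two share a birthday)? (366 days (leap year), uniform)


P(all different) = Π(366-i)/366 for i=0..69
= 0.000858
P(match) = 1 - 0.000858 = 0.999142

P ≈ 0.9991 ≈ 99.91%


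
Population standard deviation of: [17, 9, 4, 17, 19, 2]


Mean = 68/6 = 34/3
  (17-34/3)²=289/9
  (9-34/3)²=49/9
  (4-34/3)²=484/9
  (17-34/3)²=289/9
  (19-34/3)²=529/9
  (2-34/3)²=784/9
Σ(x-μ)² = 808/3
σ² = (808/3)/6 = 404/9

σ = √(404/9) ≈ 6.6999


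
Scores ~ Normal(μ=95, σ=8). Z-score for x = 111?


z = (x - μ)/σ = (111 - 95)/8 = 2.0

z = 2.0


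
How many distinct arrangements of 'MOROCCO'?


Letters: 7, freq: {'M': 1, 'O': 3, 'R': 1, 'C': 2}
7!/(1!×3!×1!×2!) = 5040/12 = 420

420


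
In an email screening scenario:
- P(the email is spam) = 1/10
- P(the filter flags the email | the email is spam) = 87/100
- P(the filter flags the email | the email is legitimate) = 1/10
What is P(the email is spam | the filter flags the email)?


Using Bayes' theorem:
P(A|B) = P(B|A)·P(A) / P(B)

P(the filter flags the email) = 87/100 × 1/10 + 1/10 × 9/10
= 87/1000 + 9/100 = 177/1000

P(the email is spam|the filter flags the email) = (87/1000) / (177/1000) = 29/59

P(the email is spam|the filter flags the email) = 29/59 ≈ 49.15%


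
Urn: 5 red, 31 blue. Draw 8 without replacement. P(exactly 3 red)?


Hypergeometric: C(5,3)×C(31,5)/C(36,8)
= 10×169911/30260340 = 21/374

P(X=3) = 21/374 ≈ 5.61%


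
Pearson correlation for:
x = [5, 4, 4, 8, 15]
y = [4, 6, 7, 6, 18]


n=5, Σx=36, Σy=41, Σxy=390, Σx²=346, Σy²=461
r = (5×390 - 36×41)/√((5×346 - 36²)(5×461 - 41²))
= 474/√(434×624) = 474/√270816 ≈ 474/520.3998 ≈ 0.9108

r ≈ 0.9108


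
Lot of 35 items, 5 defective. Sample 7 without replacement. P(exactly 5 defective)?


Hypergeometric: C(5,5)×C(30,2)/C(35,7)
= 1×435/6724520 = 3/46376

P(X=5) = 3/46376 ≈ 0.01%


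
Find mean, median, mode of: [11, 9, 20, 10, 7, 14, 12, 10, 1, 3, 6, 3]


Sorted: [1, 3, 3, 6, 7, 9, 10, 10, 11, 12, 14, 20]
Mean = 106/12 = 53/6
Median = 19/2
Freq: {11: 1, 9: 1, 20: 1, 10: 2, 7: 1, 14: 1, 12: 1, 1: 1, 3: 2, 6: 1}
Mode: [3, 10]

Mean=53/6, Median=19/2, Mode=[3, 10]


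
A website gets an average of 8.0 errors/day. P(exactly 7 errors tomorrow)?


Poisson(λ=8.0): P(X=7) = e^(-λ)×λ^k/k!
= e^(-8.0) × 8.0^7 / 7!
≈ 0.0003354626279 × 2097152 / 5040 ≈ 0.139587

P(X=7) ≈ 0.139587 ≈ 13.96%


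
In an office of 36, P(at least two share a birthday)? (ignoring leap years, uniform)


P(all different) = Π(365-i)/365 for i=0..35
= 0.167818
P(match) = 1 - 0.167818 = 0.832182

P ≈ 0.8322 ≈ 83.22%


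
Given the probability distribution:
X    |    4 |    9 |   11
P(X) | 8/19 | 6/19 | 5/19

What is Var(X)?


E[X] = 141/19
E[X²] = 1219/19
Var(X) = E[X²] - (E[X])² = 1219/19 - 19881/361 = 3280/361

Var(X) = 3280/361 ≈ 9.0859


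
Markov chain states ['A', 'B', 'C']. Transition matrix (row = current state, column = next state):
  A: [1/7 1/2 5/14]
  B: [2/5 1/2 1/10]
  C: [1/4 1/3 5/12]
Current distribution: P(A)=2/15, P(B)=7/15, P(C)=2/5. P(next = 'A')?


P(next=A) = Σᵢ P(now=i)×P(i→A)
= 2/15×1/7 + 7/15×2/5 + 2/5×1/4
= 2/105 + 14/75 + 1/10 = 107/350

P = 107/350 ≈ 0.3057


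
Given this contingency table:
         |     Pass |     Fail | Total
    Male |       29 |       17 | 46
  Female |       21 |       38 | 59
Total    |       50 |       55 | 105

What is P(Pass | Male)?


P(Pass | Male) = 29/(29+17) = 29/46

P(Pass|Male) = 29/46 ≈ 63.04%


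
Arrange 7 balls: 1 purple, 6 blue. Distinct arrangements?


7!/(1!×6!) = 7

7


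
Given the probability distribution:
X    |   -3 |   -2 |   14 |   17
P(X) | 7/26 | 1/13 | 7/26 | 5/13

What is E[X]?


E[X] = Σ x·P(X=x)
= (-3)×(7/26) + (-2)×(1/13) + (14)×(7/26) + (17)×(5/13)
= 243/26

E[X] = 243/26


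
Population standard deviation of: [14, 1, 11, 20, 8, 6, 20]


Mean = 80/7
  (14-80/7)²=324/49
  (1-80/7)²=5329/49
  (11-80/7)²=9/49
  (20-80/7)²=3600/49
  (8-80/7)²=576/49
  (6-80/7)²=1444/49
  (20-80/7)²=3600/49
Σ(x-μ)² = 2126/7
σ² = (2126/7)/7 = 2126/49

σ = √(2126/49) ≈ 6.5869


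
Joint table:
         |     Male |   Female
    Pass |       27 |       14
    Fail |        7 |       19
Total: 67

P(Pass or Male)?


P(Pass∨Male) = P(Pass) + P(Male) - P(Pass∧Male)
= (41 + 34 - 27)/67 = 48/67

P = 48/67 ≈ 71.64%


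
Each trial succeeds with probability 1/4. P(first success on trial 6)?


Geometric: P(X=6) = (1-p)^(k-1)×p = (3/4)^5×1/4 = 243/4096

P(X=6) = 243/4096 ≈ 5.93%


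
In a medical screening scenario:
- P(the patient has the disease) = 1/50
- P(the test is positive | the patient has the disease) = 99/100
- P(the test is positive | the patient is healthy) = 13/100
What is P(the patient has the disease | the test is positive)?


Using Bayes' theorem:
P(A|B) = P(B|A)·P(A) / P(B)

P(the test is positive) = 99/100 × 1/50 + 13/100 × 49/50
= 99/5000 + 637/5000 = 92/625

P(the patient has the disease|the test is positive) = (99/5000) / (92/625) = 99/736

P(the patient has the disease|the test is positive) = 99/736 ≈ 13.45%


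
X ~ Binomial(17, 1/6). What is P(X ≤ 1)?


P(X ≤ 1) = Σ P(X=i) for i=0..1
P(X=0) = 762939453125/16926659444736
P(X=1) = 2593994140625/16926659444736
Sum = 1678466796875/8463329722368

P(X ≤ 1) = 1678466796875/8463329722368 ≈ 19.83%


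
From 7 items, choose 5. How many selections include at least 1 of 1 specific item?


Complement: C(7,5) - C(6,5) = 21 - 6 = 15

15


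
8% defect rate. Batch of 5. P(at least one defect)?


P(all good) = (23/25)^5 = 6436343/9765625
P(≥1 defect) = 3329282/9765625

P = 3329282/9765625 ≈ 34.09%


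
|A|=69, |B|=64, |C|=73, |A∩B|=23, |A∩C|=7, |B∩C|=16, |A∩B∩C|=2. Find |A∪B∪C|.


|A∪B∪C| = 69+64+73-23-7-16+2 = 162

|A∪B∪C| = 162


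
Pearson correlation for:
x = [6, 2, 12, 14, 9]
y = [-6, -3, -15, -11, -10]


n=5, Σx=43, Σy=-45, Σxy=-466, Σx²=461, Σy²=491
r = (5×(-466) - 43×(-45))/√((5×461 - 43²)(5×491 - (-45)²))
= -395/√(456×430) = -395/√196080 ≈ -395/442.8092 ≈ -0.8920

r ≈ -0.8920


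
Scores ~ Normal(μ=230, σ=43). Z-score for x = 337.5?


z = (x - μ)/σ = (337.5 - 230)/43 = 2.5

z = 2.5


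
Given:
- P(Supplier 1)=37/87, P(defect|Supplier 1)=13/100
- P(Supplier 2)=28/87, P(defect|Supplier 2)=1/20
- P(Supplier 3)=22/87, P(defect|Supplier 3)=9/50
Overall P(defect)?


P(B) = Σ P(B|Aᵢ)×P(Aᵢ)
  13/100×37/87 = 481/8700
  1/20×28/87 = 7/435
  9/50×22/87 = 33/725
Sum = 339/2900

P(defect) = 339/2900 ≈ 11.69%


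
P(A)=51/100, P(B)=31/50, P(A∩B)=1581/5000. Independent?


P(A)×P(B) = 1581/5000
P(A∩B) = 1581/5000
Equal ✓ → Independent

Yes, independent


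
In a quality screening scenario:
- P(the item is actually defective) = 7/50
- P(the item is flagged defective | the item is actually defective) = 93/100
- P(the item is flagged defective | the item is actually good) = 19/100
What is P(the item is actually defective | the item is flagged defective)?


Using Bayes' theorem:
P(A|B) = P(B|A)·P(A) / P(B)

P(the item is flagged defective) = 93/100 × 7/50 + 19/100 × 43/50
= 651/5000 + 817/5000 = 367/1250

P(the item is actually defective|the item is flagged defective) = (651/5000) / (367/1250) = 651/1468

P(the item is actually defective|the item is flagged defective) = 651/1468 ≈ 44.35%


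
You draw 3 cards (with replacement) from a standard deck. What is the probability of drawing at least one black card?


P(not a black card) = 26/52 = 1/2
P(none in 3 draws) = (1/2)^3 = 1/8
P(≥1 black card) = 1 - 1/8 = 7/8

P = 7/8 ≈ 87.50%


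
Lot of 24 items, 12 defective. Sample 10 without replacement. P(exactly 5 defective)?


Hypergeometric: C(12,5)×C(12,5)/C(24,10)
= 792×792/1961256 = 2376/7429

P(X=5) = 2376/7429 ≈ 31.98%


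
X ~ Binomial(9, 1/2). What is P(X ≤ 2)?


P(X ≤ 2) = Σ P(X=i) for i=0..2
P(X=0) = 1/512
P(X=1) = 9/512
P(X=2) = 9/128
Sum = 23/256

P(X ≤ 2) = 23/256 ≈ 8.98%


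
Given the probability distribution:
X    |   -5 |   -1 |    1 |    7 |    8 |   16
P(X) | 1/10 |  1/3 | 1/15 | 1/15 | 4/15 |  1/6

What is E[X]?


E[X] = Σ x·P(X=x)
= (-5)×(1/10) + (-1)×(1/3) + (1)×(1/15) + (7)×(1/15) + (8)×(4/15) + (16)×(1/6)
= 9/2

E[X] = 9/2


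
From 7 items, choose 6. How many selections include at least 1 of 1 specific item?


Complement: C(7,6) - C(6,6) = 7 - 1 = 6

6


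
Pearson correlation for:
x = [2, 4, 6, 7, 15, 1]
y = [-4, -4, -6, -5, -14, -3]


n=6, Σx=35, Σy=-36, Σxy=-308, Σx²=331, Σy²=298
r = (6×(-308) - 35×(-36))/√((6×331 - 35²)(6×298 - (-36)²))
= -588/√(761×492) = -588/√374412 ≈ -588/611.8921 ≈ -0.9610

r ≈ -0.9610


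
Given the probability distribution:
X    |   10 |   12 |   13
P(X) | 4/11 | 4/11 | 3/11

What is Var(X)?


E[X] = 127/11
E[X²] = 1483/11
Var(X) = E[X²] - (E[X])² = 1483/11 - 16129/121 = 184/121

Var(X) = 184/121 ≈ 1.5207


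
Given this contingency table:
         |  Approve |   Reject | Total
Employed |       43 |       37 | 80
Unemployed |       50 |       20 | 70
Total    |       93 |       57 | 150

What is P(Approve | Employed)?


P(Approve | Employed) = 43/(43+37) = 43/80

P(Approve|Employed) = 43/80 ≈ 53.75%


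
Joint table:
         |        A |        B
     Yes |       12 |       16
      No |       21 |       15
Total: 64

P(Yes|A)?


P(Yes|A) = 12/(12+21) = 12/33 = 4/11

P = 4/11 ≈ 36.36%


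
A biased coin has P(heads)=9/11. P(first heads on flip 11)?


Geometric: P(X=11) = (1-p)^(k-1)×p = (2/11)^10×9/11 = 9216/285311670611

P(X=11) = 9216/285311670611 ≈ 0.00%


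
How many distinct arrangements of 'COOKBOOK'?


Letters: 8, freq: {'C': 1, 'O': 4, 'K': 2, 'B': 1}
8!/(1!×4!×2!×1!) = 40320/48 = 840

840


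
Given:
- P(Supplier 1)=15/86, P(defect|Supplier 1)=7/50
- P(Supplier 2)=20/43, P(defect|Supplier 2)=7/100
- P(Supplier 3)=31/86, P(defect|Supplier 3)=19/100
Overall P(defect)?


P(B) = Σ P(B|Aᵢ)×P(Aᵢ)
  7/50×15/86 = 21/860
  7/100×20/43 = 7/215
  19/100×31/86 = 589/8600
Sum = 1079/8600

P(defect) = 1079/8600 ≈ 12.55%


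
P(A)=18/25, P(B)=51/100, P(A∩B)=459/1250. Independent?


P(A)×P(B) = 459/1250
P(A∩B) = 459/1250
Equal ✓ → Independent

Yes, independent


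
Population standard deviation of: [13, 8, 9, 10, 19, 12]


Mean = 71/6
  (13-71/6)²=49/36
  (8-71/6)²=529/36
  (9-71/6)²=289/36
  (10-71/6)²=121/36
  (19-71/6)²=1849/36
  (12-71/6)²=1/36
Σ(x-μ)² = 473/6
σ² = (473/6)/6 = 473/36

σ = √(473/36) ≈ 3.6248


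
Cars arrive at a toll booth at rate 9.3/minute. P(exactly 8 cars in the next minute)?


Poisson(λ=9.3): P(X=8) = e^(-λ)×λ^k/k!
= e^(-9.3) × 9.3^8 / 8!
≈ 9.142423148e-05 × 55958180.9665 / 40320 ≈ 0.126883

P(X=8) ≈ 0.126883 ≈ 12.69%


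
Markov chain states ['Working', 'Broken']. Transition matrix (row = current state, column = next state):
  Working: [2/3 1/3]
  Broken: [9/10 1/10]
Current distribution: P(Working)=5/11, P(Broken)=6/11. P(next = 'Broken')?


P(next=Broken) = Σᵢ P(now=i)×P(i→Broken)
= 5/11×1/3 + 6/11×1/10
= 5/33 + 3/55 = 34/165

P = 34/165 ≈ 0.2061


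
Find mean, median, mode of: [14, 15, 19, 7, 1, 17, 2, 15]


Sorted: [1, 2, 7, 14, 15, 15, 17, 19]
Mean = 90/8 = 45/4
Median = 29/2
Freq: {14: 1, 15: 2, 19: 1, 7: 1, 1: 1, 17: 1, 2: 1}
Mode: [15]

Mean=45/4, Median=29/2, Mode=15


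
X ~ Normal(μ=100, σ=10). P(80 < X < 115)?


z₁=(80-100)/10=-2.0, z₂=(115-100)/10=1.5
P = Φ(1.5) - Φ(-2.0) = 0.933193 - 0.022750 = 0.910443 ≈ 0.9104

P(80 < X < 115) ≈ 0.9104


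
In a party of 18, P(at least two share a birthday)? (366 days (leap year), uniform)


P(all different) = Π(366-i)/366 for i=0..17
= 0.653862
P(match) = 1 - 0.653862 = 0.346138

P ≈ 0.3461 ≈ 34.61%


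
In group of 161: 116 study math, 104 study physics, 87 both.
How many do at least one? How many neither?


|A∪B| = 116+104-87 = 133
Neither = 161-133 = 28

At least one: 133; Neither: 28


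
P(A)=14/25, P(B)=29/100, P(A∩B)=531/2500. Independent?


P(A)×P(B) = 203/1250
P(A∩B) = 531/2500
Not equal → NOT independent

No, not independent


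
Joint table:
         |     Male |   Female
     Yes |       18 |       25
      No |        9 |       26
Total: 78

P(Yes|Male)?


P(Yes|Male) = 18/(18+9) = 18/27 = 2/3

P = 2/3 ≈ 66.67%


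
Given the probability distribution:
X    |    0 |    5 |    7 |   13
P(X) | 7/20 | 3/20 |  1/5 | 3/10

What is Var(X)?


E[X] = 121/20
E[X²] = 257/4
Var(X) = E[X²] - (E[X])² = 257/4 - 14641/400 = 11059/400

Var(X) = 11059/400 ≈ 27.6475


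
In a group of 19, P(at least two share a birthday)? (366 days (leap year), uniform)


P(all different) = Π(366-i)/366 for i=0..18
= 0.621705
P(match) = 1 - 0.621705 = 0.378295

P ≈ 0.3783 ≈ 37.83%


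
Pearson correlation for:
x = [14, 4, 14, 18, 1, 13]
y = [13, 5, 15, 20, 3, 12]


n=6, Σx=64, Σy=68, Σxy=931, Σx²=902, Σy²=972
r = (6×931 - 64×68)/√((6×902 - 64²)(6×972 - 68²))
= 1234/√(1316×1208) = 1234/√1589728 ≈ 1234/1260.8442 ≈ 0.9787

r ≈ 0.9787


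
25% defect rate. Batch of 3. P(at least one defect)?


P(all good) = (3/4)^3 = 27/64
P(≥1 defect) = 37/64

P = 37/64 ≈ 57.81%


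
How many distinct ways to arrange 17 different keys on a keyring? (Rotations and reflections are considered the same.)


Free circular arrangements: rotations and reflections both identified.
(n-1)!/2 = 16!/2 = 20922789888000/2 = 10461394944000

10461394944000


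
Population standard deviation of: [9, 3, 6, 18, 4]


Mean = 40/5 = 8
  (9-8)²=1
  (3-8)²=25
  (6-8)²=4
  (18-8)²=100
  (4-8)²=16
Σ(x-μ)² = 146
σ² = 146/5

σ = √(146/5) ≈ 5.4037


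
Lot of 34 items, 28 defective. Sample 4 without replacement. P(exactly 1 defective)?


Hypergeometric: C(28,1)×C(6,3)/C(34,4)
= 28×20/46376 = 70/5797

P(X=1) = 70/5797 ≈ 1.21%


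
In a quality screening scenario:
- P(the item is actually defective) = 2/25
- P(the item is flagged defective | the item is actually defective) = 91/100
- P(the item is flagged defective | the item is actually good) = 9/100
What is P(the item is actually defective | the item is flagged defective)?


Using Bayes' theorem:
P(A|B) = P(B|A)·P(A) / P(B)

P(the item is flagged defective) = 91/100 × 2/25 + 9/100 × 23/25
= 91/1250 + 207/2500 = 389/2500

P(the item is actually defective|the item is flagged defective) = (91/1250) / (389/2500) = 182/389

P(the item is actually defective|the item is flagged defective) = 182/389 ≈ 46.79%


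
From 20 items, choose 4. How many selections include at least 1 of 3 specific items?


Complement: C(20,4) - C(17,4) = 4845 - 2380 = 2465

2465


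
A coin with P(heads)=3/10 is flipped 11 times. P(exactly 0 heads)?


Binomial: P(X=0) = C(11,0)×p^0×(1-p)^11
= 1 × 1 × 1977326743/100000000000 = 1977326743/100000000000

P(X=0) = 1977326743/100000000000 ≈ 1.98%


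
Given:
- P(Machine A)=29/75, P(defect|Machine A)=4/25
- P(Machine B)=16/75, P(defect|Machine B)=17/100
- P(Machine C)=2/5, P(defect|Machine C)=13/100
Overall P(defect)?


P(B) = Σ P(B|Aᵢ)×P(Aᵢ)
  4/25×29/75 = 116/1875
  17/100×16/75 = 68/1875
  13/100×2/5 = 13/250
Sum = 563/3750

P(defect) = 563/3750 ≈ 15.01%


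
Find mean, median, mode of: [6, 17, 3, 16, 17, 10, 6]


Sorted: [3, 6, 6, 10, 16, 17, 17]
Mean = 75/7
Median = 10
Freq: {6: 2, 17: 2, 3: 1, 16: 1, 10: 1}
Mode: [6, 17]

Mean=75/7, Median=10, Mode=[6, 17]


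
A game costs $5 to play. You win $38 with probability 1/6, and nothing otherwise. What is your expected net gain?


E[gain] = (38-5)×1/6 + (-5)×5/6
= 11/2 - 25/6 = 4/3

Expected net gain = $4/3 ≈ $1.33


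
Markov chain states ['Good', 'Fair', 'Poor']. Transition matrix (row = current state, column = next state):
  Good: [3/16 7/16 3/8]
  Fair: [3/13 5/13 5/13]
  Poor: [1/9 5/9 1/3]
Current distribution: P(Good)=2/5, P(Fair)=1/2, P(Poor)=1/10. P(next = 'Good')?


P(next=Good) = Σᵢ P(now=i)×P(i→Good)
= 2/5×3/16 + 1/2×3/13 + 1/10×1/9
= 3/40 + 3/26 + 1/90 = 943/4680

P = 943/4680 ≈ 0.2015


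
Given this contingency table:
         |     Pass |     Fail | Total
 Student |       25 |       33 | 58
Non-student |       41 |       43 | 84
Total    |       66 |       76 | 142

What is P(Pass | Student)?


P(Pass | Student) = 25/(25+33) = 25/58

P(Pass|Student) = 25/58 ≈ 43.10%


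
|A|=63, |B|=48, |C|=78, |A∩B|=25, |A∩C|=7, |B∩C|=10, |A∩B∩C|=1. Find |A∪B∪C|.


|A∪B∪C| = 63+48+78-25-7-10+1 = 148

|A∪B∪C| = 148


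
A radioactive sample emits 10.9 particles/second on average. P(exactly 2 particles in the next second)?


Poisson(λ=10.9): P(X=2) = e^(-λ)×λ^k/k!
= e^(-10.9) × 10.9^2 / 2!
≈ 1.8458234e-05 × 118.81 / 2 ≈ 0.001097

P(X=2) ≈ 0.001097 ≈ 0.11%


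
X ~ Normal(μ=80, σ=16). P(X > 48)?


z = (48-80)/16 = -2.0
P(X > 48) = 1 - P(Z ≤ -2.0) = 1 - 0.0228 = 0.9772

P(X > 48) ≈ 0.9772


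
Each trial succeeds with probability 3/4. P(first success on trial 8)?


Geometric: P(X=8) = (1-p)^(k-1)×p = (1/4)^7×3/4 = 3/65536

P(X=8) = 3/65536 ≈ 0.00%


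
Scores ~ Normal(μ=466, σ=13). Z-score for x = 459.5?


z = (x - μ)/σ = (459.5 - 466)/13 = -0.5

z = -0.5
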